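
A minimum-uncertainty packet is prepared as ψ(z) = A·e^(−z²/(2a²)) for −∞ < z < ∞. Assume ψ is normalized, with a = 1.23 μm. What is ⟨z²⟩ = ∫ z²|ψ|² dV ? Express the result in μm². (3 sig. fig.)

⟨z^2⟩ ≈ 0.756 μm^2

The expectation value is the |ψ|²-weighted average of z^2: ∫ z^2|ψ|² dz.
Using the Gaussian integral ∫_{−∞}^{∞} e^(−αz²) dz = √(π/α), evaluating both integrals, ⟨z²⟩ = a^2/2.
Putting a = 1.23 gives 0.7565.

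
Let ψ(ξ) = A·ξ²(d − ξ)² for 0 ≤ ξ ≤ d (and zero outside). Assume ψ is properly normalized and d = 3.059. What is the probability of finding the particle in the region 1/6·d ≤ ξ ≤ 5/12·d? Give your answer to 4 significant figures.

|ψ|² is the probability density, so P = ∫_{1/6·d}^{5/12·d} |ψ|² dξ.
With A² fixed by ∫|ψ|² = 1, i.e. A² = (d^9/630)^(−1), substitute and integrate.
In terms of u = ξ/d (A² and the length scale cancel between numerator and denominator), P = [∫_{1/6}^{5/12} u^4·(1 - u)^4 du] / [∫_{0}^{1} u^4·(1 - u)^4 du].
With ∫ u^4·(1 - u)^4 du = u^5·(70·u^4 - 315·u^3 + 540·u^2 - 420·u + 126)/630 + C, the region integral is ≈ 0.000465682 and the full one is 1/630.
This works out to P = 0.29338.

P ≈ 0.2934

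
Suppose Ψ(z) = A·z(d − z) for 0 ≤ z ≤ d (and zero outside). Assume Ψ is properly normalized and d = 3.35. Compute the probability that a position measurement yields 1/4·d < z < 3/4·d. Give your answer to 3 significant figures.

P = ∫_{1/4·d}^{3/4·d} |Ψ(z)|² dz.
Since A² = 1/(d^5/30), this is the region integral divided by the full normalization integral.
Substituting u = z/d, A² and the length scale cancel in the ratio: P = ∫_{1/4}^{3/4} u^2·(1 - u)^2 du / ∫_{0}^{1} u^2·(1 - u)^2 du.
Using ∫ u^2·(1 - u)^2 du = u^3·(6·u^2 - 15·u + 10)/30, the numerator is 203/7680 and the denominator is 1/30.
Evaluating gives P = 203/256.

P ≈ 0.793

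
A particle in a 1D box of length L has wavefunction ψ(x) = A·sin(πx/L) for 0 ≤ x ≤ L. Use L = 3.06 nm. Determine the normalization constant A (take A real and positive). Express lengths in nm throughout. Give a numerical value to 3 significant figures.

A ≈ 0.808 nm^(-1/2)

We need A² ∫|f|² dx = 1, taking the integral from 0 to L.
Carrying out the integral gives A² · L/2.
So A² = (L/2)^(−1).
Substituting L = 3.06 gives A² = 0.6536, so A = 0.8085.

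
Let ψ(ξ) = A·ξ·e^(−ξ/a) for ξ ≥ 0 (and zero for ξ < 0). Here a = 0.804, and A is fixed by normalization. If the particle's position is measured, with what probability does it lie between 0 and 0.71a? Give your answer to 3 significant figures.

P ≈ 0.171

The probability is P = ∫ |ψ|² dξ over [0, 0.71a].
The normalization integral ∫|ψ|²dξ over the whole domain equals a^3/4·A², and A² cancels in the ratio.
Substituting u = ξ/a, A² and the length scale cancel in the ratio: P = ∫_{0}^{0.71} u^2·e^(-2·u) du / ∫_{0}^{∞} u^2·e^(-2·u) du.
An antiderivative of u^2·e^(-2·u) is -(2·u^2 + 2·u + 1)·e^(-2·u)/4; evaluating from 0 to 0.71 gives ≈ 0.042839, while the full integral is 1/4.
Taking the ratio, P = 0.1714.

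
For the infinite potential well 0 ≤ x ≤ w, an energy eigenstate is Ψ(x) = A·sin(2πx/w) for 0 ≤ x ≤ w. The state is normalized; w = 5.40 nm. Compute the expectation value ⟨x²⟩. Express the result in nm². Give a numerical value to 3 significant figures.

The expectation value is the |Ψ|²-weighted average of x^2: ∫ x^2|Ψ|² dx.
With ∫₀^w sin²(nπx/w) dx = w/2, the ratio of the moment integral to the normalization integral gives ⟨x²⟩ = -w^2/(8·π^2) + w^2/3.
With w = 5.40, ⟨x^2⟩ = 9.351.

⟨x^2⟩ ≈ 9.35 nm^2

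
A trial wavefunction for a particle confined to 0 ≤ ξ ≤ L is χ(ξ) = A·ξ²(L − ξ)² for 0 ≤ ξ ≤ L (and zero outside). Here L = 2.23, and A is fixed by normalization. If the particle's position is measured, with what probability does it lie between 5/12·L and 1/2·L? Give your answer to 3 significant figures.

|χ|² is the probability density, so P = ∫_{5/12·L}^{1/2·L} |χ|² dξ.
The normalization integral ∫|χ|²dξ over the whole domain equals L^9/630·A², and A² cancels in the ratio.
Substituting u = ξ/L, A² and the length scale cancel in the ratio: P = ∫_{5/12}^{1/2} u^4·(1 - u)^4 du / ∫_{0}^{1} u^4·(1 - u)^4 du.
Using ∫ u^4·(1 - u)^4 du = u^5·(70·u^4 - 315·u^3 + 540·u^2 - 420·u + 126)/630, the numerator is ≈ 0.00031376 and the denominator is 1/630.
Evaluating gives P = 0.1977.

P ≈ 0.198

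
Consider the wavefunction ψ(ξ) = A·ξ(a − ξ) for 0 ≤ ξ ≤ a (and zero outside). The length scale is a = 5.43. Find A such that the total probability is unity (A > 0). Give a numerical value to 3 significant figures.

Require ∫ |ψ|² dξ = 1 over the whole domain.
Expanding the polynomial and integrating term by term, ∫|ψ|² dξ = A²·(a^5/30).
So A² = (a^5/30)^(−1).
With a = 5.43: A² = 0.006355 and A = 0.07972.

A ≈ 0.0797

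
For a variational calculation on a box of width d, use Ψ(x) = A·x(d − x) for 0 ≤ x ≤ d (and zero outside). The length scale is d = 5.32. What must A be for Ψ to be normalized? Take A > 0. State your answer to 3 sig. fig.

A ≈ 0.0839

Require ∫ |Ψ|² dx = 1 over the whole domain.
∫|Ψ|² dx = A²·(d^5/30).
So A² = (d^5/30)^(−1).
Substituting d = 5.32 gives A² = 0.007040, so A = 0.08390.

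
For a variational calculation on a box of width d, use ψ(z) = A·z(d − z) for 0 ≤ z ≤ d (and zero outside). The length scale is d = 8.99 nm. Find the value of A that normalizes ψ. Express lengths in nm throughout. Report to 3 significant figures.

A ≈ 0.0226 nm^(-5/2)

Normalization requires ∫|ψ|² dz = 1, integrated from 0 to d.
∫|ψ|² dz = A²·(d^5/30).
So A² = (d^5/30)^(−1).
Plugging in d = 8.99 yields A = 0.02260.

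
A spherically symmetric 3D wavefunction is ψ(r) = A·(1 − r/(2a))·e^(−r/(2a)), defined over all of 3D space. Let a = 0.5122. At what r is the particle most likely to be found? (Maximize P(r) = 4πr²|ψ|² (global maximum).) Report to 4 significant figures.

r ≈ 2.682

Set d/dr [P(r) = 4πr²|ψ|²] = 0 and solve for r > 0.
Solving yields r = a·(√(5) + 3).
With a = 0.5122, the most probable radial distance is 2.6819.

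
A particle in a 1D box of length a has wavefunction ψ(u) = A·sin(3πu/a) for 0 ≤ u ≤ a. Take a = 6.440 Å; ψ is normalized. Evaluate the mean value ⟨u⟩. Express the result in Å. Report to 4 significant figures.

⟨u⟩ ≈ 3.220 Å

By definition ⟨u⟩ = ∫ u |ψ(u)|² du.
With ∫₀^a sin²(nπu/a) du = a/2, the ratio of the moment integral to the normalization integral gives ⟨u⟩ = a/2.
Putting a = 6.440 gives 3.2200.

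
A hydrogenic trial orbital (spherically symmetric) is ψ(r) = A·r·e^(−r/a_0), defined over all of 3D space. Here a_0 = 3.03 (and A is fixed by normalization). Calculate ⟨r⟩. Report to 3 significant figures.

⟨r⟩ = ∫ r |ψ|² 4πr² dr over the full domain.
With ∫₀^∞ r^5 e^(−αr) dr = 5!/α^6, the ratio of the moment integral to the normalization integral gives ⟨r⟩ = 5·a_0/2.
Putting a_0 = 3.03 gives 7.575.

⟨r⟩ ≈ 7.58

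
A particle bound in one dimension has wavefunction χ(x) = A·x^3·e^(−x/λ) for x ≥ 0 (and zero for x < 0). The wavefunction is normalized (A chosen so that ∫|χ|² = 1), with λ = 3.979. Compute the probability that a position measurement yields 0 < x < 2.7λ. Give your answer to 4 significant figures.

The probability is P = ∫ |χ|² dx over [0, 2.7λ].
With A² fixed by ∫|χ|² = 1, i.e. A² = (45·λ^7/8)^(−1), substitute and integrate.
In terms of u = x/λ (A² and the length scale cancel between numerator and denominator), P = [∫_{0}^{2.7} u^6·e^(-2·u) du] / [∫_{0}^{∞} u^6·e^(-2·u) du].
An antiderivative of u^6·e^(-2·u) is -(4·u^6 + 12·u^5 + 30·u^4 + 60·u^3 + 90·u^2 + 90·u + 45)·e^(-2·u)/8; evaluating from 0 to 2.7 gives ≈ 1.67810, while the full integral is 45/8.
Taking the ratio, P = 0.29833.

P ≈ 0.2983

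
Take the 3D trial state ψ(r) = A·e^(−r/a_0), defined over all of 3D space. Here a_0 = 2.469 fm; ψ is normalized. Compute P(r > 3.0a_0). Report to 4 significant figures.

P ≈ 0.06197

Integrate the radial probability density 4πr²|ψ|² over r > 3.0a_0.
The full normalization integral is A²·[π·a_0^3] = 1, fixing A².
Let u = r/a_0; then A², 4π and the length scale all cancel, so P = ∫_{3.0}^{∞} u^2·e^(-2·u) du ÷ ∫_{0}^{∞} u^2·e^(-2·u) du.
Using ∫ u^2·e^(-2·u) du = -(2·u^2 + 2·u + 1)·e^(-2·u)/4, the numerator is 25·e^(-6)/4 and the denominator is 1/4.
The region integral divided by the full integral gives P = 0.061969.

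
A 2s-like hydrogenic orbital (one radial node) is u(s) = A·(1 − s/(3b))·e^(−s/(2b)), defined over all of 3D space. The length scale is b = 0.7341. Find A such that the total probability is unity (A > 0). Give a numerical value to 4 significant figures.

We need A² ∫|f|² 4πs² ds = 1, taking the integral from 0 to ∞.
(Spherical symmetry: dV = 4πs² ds.)
Carrying out the integral gives A² · 8·π·b^3/3.
So A² = (8·π·b^3/3)^(−1).
Plugging in b = 0.7341 yields A = 0.54930.

A ≈ 0.5493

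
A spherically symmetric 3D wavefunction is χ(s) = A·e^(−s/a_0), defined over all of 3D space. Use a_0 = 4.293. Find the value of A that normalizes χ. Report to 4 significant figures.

Require ∫ |χ|² 4πs² ds = 1 over the whole domain.
The integral (without the A² prefactor) comes out to π·a_0^3.
So A² = (π·a_0^3)^(−1).
Substituting a_0 = 4.293 gives A² = 0.0040232, so A = 0.063428.

A ≈ 0.06343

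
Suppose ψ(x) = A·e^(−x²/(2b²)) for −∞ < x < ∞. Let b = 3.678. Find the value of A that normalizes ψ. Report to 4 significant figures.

A ≈ 0.3917

Normalization requires ∫|ψ|² dx = 1, integrated from −∞ to ∞.
Using the Gaussian integral ∫_{−∞}^{∞} e^(−αx²) dx = √(π/α), carrying out the integral gives A² · √(π)·b.
Setting this equal to 1 gives A² = 1/(√(π)·b).
With b = 3.678: A² = 0.15340 and A = 0.39166.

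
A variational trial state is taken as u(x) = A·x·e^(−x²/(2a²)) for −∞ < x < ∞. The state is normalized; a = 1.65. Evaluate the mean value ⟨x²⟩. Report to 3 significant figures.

⟨x²⟩ = ∫ x^2 |u|² dx over the full domain.
Using the Gaussian integral ∫_{−∞}^{∞} e^(−αx²) dx = √(π/α), the ratio of the moment integral to the normalization integral gives ⟨x²⟩ = 3·a^2/2.
With a = 1.65, ⟨x^2⟩ = 4.084.

⟨x^2⟩ ≈ 4.08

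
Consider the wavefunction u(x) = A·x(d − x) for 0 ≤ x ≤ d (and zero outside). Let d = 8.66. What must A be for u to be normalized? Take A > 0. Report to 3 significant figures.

Normalization requires ∫|u|² dx = 1, integrated from 0 to d.
∫|u|² dx = A²·(d^5/30).
With d = 8.66: A² = 0.0006159 and A = 0.02482.

A ≈ 0.0248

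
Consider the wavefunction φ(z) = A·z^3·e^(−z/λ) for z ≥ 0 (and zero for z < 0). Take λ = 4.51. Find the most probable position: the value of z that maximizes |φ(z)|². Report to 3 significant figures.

The maximum of |φ(z)|² occurs where its derivative vanishes.
Solving yields z = 3·λ.
With λ = 4.51, the most probable position is 13.53.

z ≈ 13.5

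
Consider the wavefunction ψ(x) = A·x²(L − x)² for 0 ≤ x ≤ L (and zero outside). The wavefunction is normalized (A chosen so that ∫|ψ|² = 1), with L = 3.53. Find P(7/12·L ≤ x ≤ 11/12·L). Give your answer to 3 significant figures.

P ≈ 0.302

P = ∫_{7/12·L}^{11/12·L} |ψ(x)|² dx.
The normalization integral ∫|ψ|²dx over the whole domain equals L^9/630·A², and A² cancels in the ratio.
Substituting u = x/L, A² and the length scale cancel in the ratio: P = ∫_{7/12}^{11/12} u^4·(1 - u)^4 du / ∫_{0}^{1} u^4·(1 - u)^4 du.
An antiderivative of u^4·(1 - u)^4 is u^5·(70·u^4 - 315·u^3 + 540·u^2 - 420·u + 126)/630; evaluating from 7/12 to 11/12 gives ≈ 0.00047929, while the full integral is 1/630.
Taking the ratio, P = 0.3019.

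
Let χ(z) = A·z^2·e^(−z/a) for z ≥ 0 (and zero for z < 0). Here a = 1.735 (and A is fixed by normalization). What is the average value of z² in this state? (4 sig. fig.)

⟨z²⟩ = ∫ z^2 |χ|² dz over the full domain.
Using ∫₀^∞ zⁿ e^(−αz) dz = n!/αⁿ⁺¹, evaluating both integrals, ⟨z²⟩ = 15·a^2/2.
Putting a = 1.735 gives 22.577.

⟨z^2⟩ ≈ 22.58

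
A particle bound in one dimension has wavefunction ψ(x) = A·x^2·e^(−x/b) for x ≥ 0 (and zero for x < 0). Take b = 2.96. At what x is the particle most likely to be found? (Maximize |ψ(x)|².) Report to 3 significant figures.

Differentiate |ψ(x)|² with respect to x and set to zero.
This gives x = 2·b.
With b = 2.96, the most probable position is 5.920.

x ≈ 5.92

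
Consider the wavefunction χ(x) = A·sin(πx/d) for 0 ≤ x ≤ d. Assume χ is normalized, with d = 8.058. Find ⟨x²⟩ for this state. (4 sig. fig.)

⟨x^2⟩ ≈ 18.35

By definition ⟨x²⟩ = ∫ x^2 |χ(x)|² dx.
With ∫₀^d sin²(nπx/d) dx = d/2, evaluating both integrals, ⟨x²⟩ = -d^2/(2·π^2) + d^2/3.
Putting d = 8.058 gives 18.354.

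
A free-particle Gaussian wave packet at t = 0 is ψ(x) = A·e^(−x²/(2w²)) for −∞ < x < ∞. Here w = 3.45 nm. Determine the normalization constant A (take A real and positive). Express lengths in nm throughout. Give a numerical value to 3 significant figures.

The normalization condition is ∫|ψ|² dx = 1 from −∞ to ∞.
Using the Gaussian integral ∫_{−∞}^{∞} e^(−αx²) dx = √(π/α), carrying out the integral gives A² · √(π)·w.
Hence A² = 1/[√(π)·w].
Substituting w = 3.45 gives A² = 0.1635, so A = 0.4044.

A ≈ 0.404 nm^(-1/2)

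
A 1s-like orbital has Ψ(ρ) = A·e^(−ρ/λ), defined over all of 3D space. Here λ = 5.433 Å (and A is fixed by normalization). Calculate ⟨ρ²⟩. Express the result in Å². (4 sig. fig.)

⟨ρ^2⟩ ≈ 88.55 Å^2

⟨ρ²⟩ = ∫ ρ^2 |Ψ|² 4πρ² dρ over the full domain.
Using ∫₀^∞ ρⁿ e^(−αρ) dρ = n!/αⁿ⁺¹, evaluating both integrals, ⟨ρ²⟩ = 3·λ^2.
With λ = 5.433, ⟨ρ^2⟩ = 88.552.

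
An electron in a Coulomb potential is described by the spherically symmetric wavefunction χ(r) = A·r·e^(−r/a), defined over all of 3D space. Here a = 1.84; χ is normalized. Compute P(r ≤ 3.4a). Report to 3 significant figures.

Integrate the radial probability density 4πr²|χ|² over r ≤ 3.4a.
A² is fixed by ∫₀^∞ 4πr²|χ|² dr = 1, i.e. A² = (3·π·a^5)^(−1).
In terms of u = r/a (A², 4π and the length scale all cancel between numerator and denominator), P = [∫_{0}^{3.4} u^4·e^(-2·u) du] / [∫_{0}^{∞} u^4·e^(-2·u) du].
Using ∫ u^4·e^(-2·u) du = -(u^4/2 + u^3 + 3·u^2/2 + 3·u/2 + 3/4)·e^(-2·u), the numerator is ≈ 0.60598 and the denominator is 3/4.
This evaluates to P = 0.8080.

P ≈ 0.808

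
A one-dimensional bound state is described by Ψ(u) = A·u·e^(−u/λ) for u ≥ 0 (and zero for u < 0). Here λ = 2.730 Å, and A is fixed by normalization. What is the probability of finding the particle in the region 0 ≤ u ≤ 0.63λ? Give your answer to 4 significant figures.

P ≈ 0.1338

P = ∫_{0}^{0.63λ} |Ψ(u)|² du.
The normalization integral ∫|Ψ|²du over the whole domain equals λ^3/4·A², and A² cancels in the ratio.
In terms of t = u/λ (A² and the length scale cancel between numerator and denominator), P = [∫_{0}^{0.63} t^2·e^(-2·t) dt] / [∫_{0}^{∞} t^2·e^(-2·t) dt].
An antiderivative of t^2·e^(-2·t) is -(2·t^2 + 2·t + 1)·e^(-2·t)/4; evaluating from 0 to 0.63 gives ≈ 0.0334443, while the full integral is 1/4.
Taking the ratio, P = 0.13378.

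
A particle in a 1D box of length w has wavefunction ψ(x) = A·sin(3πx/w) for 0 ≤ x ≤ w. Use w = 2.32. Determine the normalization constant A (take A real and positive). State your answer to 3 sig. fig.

A ≈ 0.928

Require ∫ |ψ|² dx = 1 over the whole domain.
With ψ = A·sin(3πx/w), the integral evaluates to A²·[w/2].
So A² = (w/2)^(−1).
With w = 2.32: A² = 0.8621 and A = 0.9285.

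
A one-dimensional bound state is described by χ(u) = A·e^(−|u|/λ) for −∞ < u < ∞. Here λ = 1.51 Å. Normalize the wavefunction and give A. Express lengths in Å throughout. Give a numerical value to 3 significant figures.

A ≈ 0.814 Å^(-1/2)

We need A² ∫|f|² du = 1, taking the integral from −∞ to ∞.
Carrying out the integral gives A² · λ.
So A² = (λ)^(−1).
Substituting λ = 1.51 gives A² = 0.6623, so A = 0.8138.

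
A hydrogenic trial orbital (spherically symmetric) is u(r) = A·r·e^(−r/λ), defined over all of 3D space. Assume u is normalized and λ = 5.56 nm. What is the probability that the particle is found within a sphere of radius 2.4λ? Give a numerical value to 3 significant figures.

P ≈ 0.524

Integrate the radial probability density 4πr²|u|² over r ≤ 2.4λ.
The full normalization integral is A²·[3·π·λ^5] = 1, fixing A².
Let t = r/λ; then A², 4π and the length scale all cancel, so P = ∫_{0}^{2.4} t^4·e^(-2·t) dt ÷ ∫_{0}^{∞} t^4·e^(-2·t) dt.
An antiderivative of t^4·e^(-2·t) is -(t^4/2 + t^3 + 3·t^2/2 + 3·t/2 + 3/4)·e^(-2·t); evaluating from 0 to 2.4 gives ≈ 0.39281, while the full integral is 3/4.
This evaluates to P = 0.5237.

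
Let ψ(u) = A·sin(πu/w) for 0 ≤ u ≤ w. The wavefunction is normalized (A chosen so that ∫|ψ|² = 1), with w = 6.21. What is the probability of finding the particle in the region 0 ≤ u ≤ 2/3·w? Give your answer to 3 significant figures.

P ≈ 0.804

|ψ|² is the probability density, so P = ∫_{0}^{2/3·w} |ψ|² du.
With A² fixed by ∫|ψ|² = 1, i.e. A² = (w/2)^(−1), substitute and integrate.
In terms of t = u/w (A² and the length scale cancel between numerator and denominator), P = [∫_{0}^{2/3} sin(π·t)^2 dt] / [∫_{0}^{1} sin(π·t)^2 dt].
Using ∫ sin(π·t)^2 dt = t/2 - sin(2·π·t)/(4·π), the numerator is √(3)/(8·π) + 1/3 and the denominator is 1/2.
The result is P = √(3)/(4·π) + 2/3.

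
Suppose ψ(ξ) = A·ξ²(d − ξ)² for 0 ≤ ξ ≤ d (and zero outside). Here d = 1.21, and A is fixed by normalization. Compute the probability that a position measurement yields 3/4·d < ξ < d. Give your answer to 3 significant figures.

P = ∫_{3/4·d}^{d} |ψ(ξ)|² dξ.
Since A² = 1/(d^9/630), this is the region integral divided by the full normalization integral.
Substituting u = ξ/d, A² and the length scale cancel in the ratio: P = ∫_{3/4}^{1} u^4·(1 - u)^4 du / ∫_{0}^{1} u^4·(1 - u)^4 du.
With ∫ u^4·(1 - u)^4 du = u^5·(70·u^4 - 315·u^3 + 540·u^2 - 420·u + 126)/630 + C, the region integral is ≈ 0.000077662 and the full one is 1/630.
The result is P = 0.04893.

P ≈ 0.0489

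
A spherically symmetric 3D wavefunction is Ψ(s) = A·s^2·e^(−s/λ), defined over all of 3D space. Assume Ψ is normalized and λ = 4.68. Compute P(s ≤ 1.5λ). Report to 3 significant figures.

With dV = 4πs²ds, the probability is ∫|Ψ|² dV over s ≤ 1.5λ.
A² is fixed by ∫₀^∞ 4πs²|Ψ|² ds = 1, i.e. A² = (45·π·λ^7/2)^(−1).
Substituting u = s/λ, A², 4π and the length scale all cancel in the ratio: P = ∫_{0}^{1.5} u^6·e^(-2·u) du / ∫_{0}^{∞} u^6·e^(-2·u) du.
With ∫ u^6·e^(-2·u) du = -(4·u^6 + 12·u^5 + 30·u^4 + 60·u^3 + 90·u^2 + 90·u + 45)·e^(-2·u)/8 + C, the region integral is ≈ 0.18849 and the full one is 45/8.
Taking the ratio yields P = 0.03351.

P ≈ 0.0335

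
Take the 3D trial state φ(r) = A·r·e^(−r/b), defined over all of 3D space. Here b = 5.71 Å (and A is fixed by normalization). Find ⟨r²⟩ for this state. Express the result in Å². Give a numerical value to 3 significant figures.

⟨r²⟩ = ∫ r^2 |φ|² 4πr² dr over the full domain.
Evaluating both integrals, ⟨r²⟩ = 15·b^2/2.
With b = 5.71, ⟨r^2⟩ = 244.5.

⟨r^2⟩ ≈ 245 Å^2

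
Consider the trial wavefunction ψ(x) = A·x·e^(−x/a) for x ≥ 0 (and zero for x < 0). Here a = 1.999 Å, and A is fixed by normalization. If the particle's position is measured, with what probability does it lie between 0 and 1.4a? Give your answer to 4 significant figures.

|ψ|² is the probability density, so P = ∫_{0}^{1.4a} |ψ|² dx.
Since A² = 1/(a^3/4), this is the region integral divided by the full normalization integral.
Let u = x/a; then A² and the length scale cancel, so P = ∫_{0}^{1.4} u^2·e^(-2·u) du ÷ ∫_{0}^{∞} u^2·e^(-2·u) du.
With ∫ u^2·e^(-2·u) du = -(2·u^2 + 2·u + 1)·e^(-2·u)/4 + C, the region integral is 1/4 - 193·e^(-14/5)/100 and the full one is 1/4.
Evaluating gives P = 0.53055.

P ≈ 0.5305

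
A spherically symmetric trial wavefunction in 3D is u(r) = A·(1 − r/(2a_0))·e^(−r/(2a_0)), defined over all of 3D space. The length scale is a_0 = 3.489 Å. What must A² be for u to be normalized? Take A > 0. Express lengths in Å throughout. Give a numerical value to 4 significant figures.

A^2 ≈ 0.0009368 Å^(-3)

The normalization condition is ∫|u|² 4πr² dr = 1 from 0 to ∞.
In 3D with spherical symmetry the volume element is 4πr² dr.
The integral (without the A² prefactor) comes out to 8·π·a_0^3.
Hence A² = 1/[8·π·a_0^3].
Plugging in a_0 = 3.489 yields A = 0.030608.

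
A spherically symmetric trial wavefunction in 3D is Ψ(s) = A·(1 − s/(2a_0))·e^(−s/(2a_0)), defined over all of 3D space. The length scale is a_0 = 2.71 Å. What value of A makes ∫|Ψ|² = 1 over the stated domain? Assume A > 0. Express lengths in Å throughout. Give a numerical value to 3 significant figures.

A ≈ 0.0447 Å^(-3/2)

Require ∫ |Ψ|² 4πs² ds = 1 over the whole domain.
(Spherical symmetry: dV = 4πs² ds.)
Using ∫₀^∞ sⁿ e^(−αs) ds = n!/αⁿ⁺¹, carrying out the integral gives A² · 8·π·a_0^3.
So A² = (8·π·a_0^3)^(−1).
Plugging in a_0 = 2.71 yields A = 0.04471.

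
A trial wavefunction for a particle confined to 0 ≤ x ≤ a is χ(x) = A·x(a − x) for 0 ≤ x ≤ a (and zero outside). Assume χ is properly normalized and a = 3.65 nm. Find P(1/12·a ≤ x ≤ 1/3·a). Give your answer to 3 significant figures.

P ≈ 0.205

The probability is P = ∫ |χ|² dx over [1/12·a, 1/3·a].
The normalization integral ∫|χ|²dx over the whole domain equals a^5/30·A², and A² cancels in the ratio.
Substituting u = x/a, A² and the length scale cancel in the ratio: P = ∫_{1/12}^{1/3} u^2·(1 - u)^2 du / ∫_{0}^{1} u^2·(1 - u)^2 du.
An antiderivative of u^2·(1 - u)^2 is u^3·(6·u^2 - 15·u + 10)/30; evaluating from 1/12 to 1/3 gives ≈ 0.0068263, while the full integral is 1/30.
Evaluating gives P = 0.2048.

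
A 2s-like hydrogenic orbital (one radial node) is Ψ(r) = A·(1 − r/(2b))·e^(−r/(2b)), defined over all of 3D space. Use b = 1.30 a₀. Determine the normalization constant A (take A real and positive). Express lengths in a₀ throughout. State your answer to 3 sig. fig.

A ≈ 0.135 a₀^(-3/2)

The normalization condition is ∫|Ψ|² 4πr² dr = 1 from 0 to ∞.
The angular integral contributes 4π, leaving ∫₀^∞ r²|Ψ|² dr.
With Ψ = A·(1 − r/(2b))·e^(−r/(2b)), the integral evaluates to A²·[8·π·b^3].
Setting this equal to 1 gives A² = 1/(8·π·b^3).
Plugging in b = 1.30 yields A = 0.1346.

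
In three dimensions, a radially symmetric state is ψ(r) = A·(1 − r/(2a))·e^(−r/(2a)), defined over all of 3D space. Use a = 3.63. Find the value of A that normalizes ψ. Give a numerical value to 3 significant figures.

We need A² ∫|f|² 4πr² dr = 1, taking the integral from 0 to ∞.
(Spherical symmetry: dV = 4πr² dr.)
The integral (without the A² prefactor) comes out to 8·π·a^3.
So A² = (8·π·a^3)^(−1).
Plugging in a = 3.63 yields A = 0.02884.

A ≈ 0.0288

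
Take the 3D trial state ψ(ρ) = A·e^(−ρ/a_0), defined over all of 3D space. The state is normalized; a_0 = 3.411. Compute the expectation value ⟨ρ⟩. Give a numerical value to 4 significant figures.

⟨ρ⟩ ≈ 5.117

⟨ρ⟩ = ∫ ρ |ψ|² 4πρ² dρ over the full domain.
Evaluating both integrals, ⟨ρ⟩ = 3·a_0/2.
Putting a_0 = 3.411 gives 5.1165.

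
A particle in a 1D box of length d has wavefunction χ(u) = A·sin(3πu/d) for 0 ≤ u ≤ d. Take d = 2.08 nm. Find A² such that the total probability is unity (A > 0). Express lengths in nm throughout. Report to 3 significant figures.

Normalization requires ∫|χ|² du = 1, integrated from 0 to d.
Using sin²θ = (1 − cos 2θ)/2, with χ = A·sin(3πu/d), the integral evaluates to A²·[d/2].
Setting this equal to 1 gives A² = 1/(d/2).
With d = 2.08: A² = 0.9615 and A = 0.9806.

A^2 ≈ 0.962 nm^(-1)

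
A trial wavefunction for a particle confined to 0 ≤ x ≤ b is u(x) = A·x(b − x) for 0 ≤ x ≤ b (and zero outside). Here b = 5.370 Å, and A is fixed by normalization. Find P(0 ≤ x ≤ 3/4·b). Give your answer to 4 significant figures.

P ≈ 0.8965

|u|² is the probability density, so P = ∫_{0}^{3/4·b} |u|² dx.
With A² fixed by ∫|u|² = 1, i.e. A² = (b^5/30)^(−1), substitute and integrate.
Let t = x/b; then A² and the length scale cancel, so P = ∫_{0}^{3/4} t^2·(1 - t)^2 dt ÷ ∫_{0}^{1} t^2·(1 - t)^2 dt.
Using ∫ t^2·(1 - t)^2 dt = t^3·(6·t^2 - 15·t + 10)/30, the numerator is 153/5120 and the denominator is 1/30.
The result is P = 459/512.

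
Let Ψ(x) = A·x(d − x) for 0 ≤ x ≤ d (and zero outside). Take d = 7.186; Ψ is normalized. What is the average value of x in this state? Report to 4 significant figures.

The expectation value is the |Ψ|²-weighted average of x: ∫ x|Ψ|² dx.
Expanding the polynomial and integrating term by term, the ratio of the moment integral to the normalization integral gives ⟨x⟩ = d/2.
With d = 7.186, ⟨x⟩ = 3.5930.

⟨x⟩ ≈ 3.593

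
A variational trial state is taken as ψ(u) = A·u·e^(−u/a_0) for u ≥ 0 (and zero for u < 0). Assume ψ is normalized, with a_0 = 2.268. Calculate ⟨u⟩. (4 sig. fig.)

The expectation value is the |ψ|²-weighted average of u: ∫ u|ψ|² du.
Recall ∫₀^∞ u^m e^(−u/β) du = m!·β^(m+1), evaluating both integrals, ⟨u⟩ = 3·a_0/2.
Putting a_0 = 2.268 gives 3.4020.

⟨u⟩ ≈ 3.402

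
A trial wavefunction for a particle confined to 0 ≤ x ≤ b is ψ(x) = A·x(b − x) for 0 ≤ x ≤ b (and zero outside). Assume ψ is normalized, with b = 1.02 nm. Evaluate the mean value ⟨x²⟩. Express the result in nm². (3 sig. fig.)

⟨x^2⟩ ≈ 0.297 nm^2

⟨x²⟩ = ∫ x^2 |ψ|² dx over the full domain.
Since the A² factors cancel between numerator and denominator, ⟨x²⟩ = 2·b^2/7.
With b = 1.02, ⟨x^2⟩ = 0.2973.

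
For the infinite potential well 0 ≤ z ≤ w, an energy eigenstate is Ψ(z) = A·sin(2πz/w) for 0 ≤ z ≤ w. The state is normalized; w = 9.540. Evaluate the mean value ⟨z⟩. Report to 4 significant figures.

⟨z⟩ ≈ 4.770

⟨z⟩ = ∫ z |Ψ|² dz over the full domain.
With ∫₀^w sin²(nπz/w) dz = w/2, the ratio of the moment integral to the normalization integral gives ⟨z⟩ = w/2.
With w = 9.540, ⟨z⟩ = 4.7700.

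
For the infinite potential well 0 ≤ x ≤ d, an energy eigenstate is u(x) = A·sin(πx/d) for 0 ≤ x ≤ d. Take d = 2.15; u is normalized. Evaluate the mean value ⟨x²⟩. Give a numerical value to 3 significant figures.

By definition ⟨x²⟩ = ∫ x^2 |u(x)|² dx.
Using sin²θ = (1 − cos 2θ)/2, evaluating both integrals, ⟨x²⟩ = -d^2/(2·π^2) + d^2/3.
Putting d = 2.15 gives 1.307.

⟨x^2⟩ ≈ 1.31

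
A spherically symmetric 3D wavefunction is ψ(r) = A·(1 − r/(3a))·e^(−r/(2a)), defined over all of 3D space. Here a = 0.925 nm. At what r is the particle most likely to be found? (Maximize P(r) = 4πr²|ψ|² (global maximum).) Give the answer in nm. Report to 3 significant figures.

r ≈ 0.925 nm

Differentiate P(r) = 4πr²|ψ|² with respect to r and set to zero.
Solving yields r = a.
With a = 0.925, the most probable radial distance is 0.9250 nm.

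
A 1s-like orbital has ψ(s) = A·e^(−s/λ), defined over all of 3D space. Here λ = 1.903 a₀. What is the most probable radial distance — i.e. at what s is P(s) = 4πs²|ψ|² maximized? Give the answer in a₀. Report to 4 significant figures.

s ≈ 1.903 a₀

Set d/ds [P(s) = 4πs²|ψ|²] = 0 and solve for s > 0.
Solving yields s = λ.
With λ = 1.903, the most probable radial distance is 1.9030 a₀.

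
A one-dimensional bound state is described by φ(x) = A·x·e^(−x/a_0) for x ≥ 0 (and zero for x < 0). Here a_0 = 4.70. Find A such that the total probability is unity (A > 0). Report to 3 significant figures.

A ≈ 0.196

The normalization condition is ∫|φ|² dx = 1 from 0 to ∞.
Recall ∫₀^∞ x^m e^(−x/β) dx = m!·β^(m+1), the integral (without the A² prefactor) comes out to a_0^3/4.
Hence A² = 1/[a_0^3/4].
With a_0 = 4.70: A² = 0.03853 and A = 0.1963.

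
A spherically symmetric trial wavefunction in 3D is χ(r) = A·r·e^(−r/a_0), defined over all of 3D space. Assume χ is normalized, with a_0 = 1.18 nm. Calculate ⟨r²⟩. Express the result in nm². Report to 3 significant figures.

⟨r^2⟩ ≈ 10.4 nm^2

The expectation value is the |χ|²-weighted average of r^2: ∫ r^2|χ|² 4πr² dr.
With ∫₀^∞ r^6 e^(−αr) dr = 6!/α^7, evaluating both integrals, ⟨r²⟩ = 15·a_0^2/2.
Putting a_0 = 1.18 gives 10.44.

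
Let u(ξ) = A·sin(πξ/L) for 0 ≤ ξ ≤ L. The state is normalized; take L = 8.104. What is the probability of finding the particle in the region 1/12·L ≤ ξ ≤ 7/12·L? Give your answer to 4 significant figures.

P = ∫_{1/12·L}^{7/12·L} |u(ξ)|² dξ.
The normalization integral ∫|u|²dξ over the whole domain equals L/2·A², and A² cancels in the ratio.
In terms of t = ξ/L (A² and the length scale cancel between numerator and denominator), P = [∫_{1/12}^{7/12} sin(π·t)^2 dt] / [∫_{0}^{1} sin(π·t)^2 dt].
An antiderivative of sin(π·t)^2 is t/2 - sin(2·π·t)/(4·π); evaluating from 1/12 to 7/12 gives 1/(4·π) + 1/4, while the full integral is 1/2.
Taking the ratio, P = (1 + π)/(2·π).

P ≈ 0.6592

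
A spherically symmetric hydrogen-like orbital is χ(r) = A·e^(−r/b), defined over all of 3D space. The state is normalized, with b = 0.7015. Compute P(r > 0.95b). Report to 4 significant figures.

Integrate the radial probability density 4πr²|χ|² over r > 0.95b.
The full normalization integral is A²·[π·b^3] = 1, fixing A².
Let u = r/b; then A², 4π and the length scale all cancel, so P = ∫_{0.95}^{∞} u^2·e^(-2·u) du ÷ ∫_{0}^{∞} u^2·e^(-2·u) du.
With ∫ u^2·e^(-2·u) du = -(2·u^2 + 2·u + 1)·e^(-2·u)/4 + C, the region integral is 941·e^(-19/10)/800 and the full one is 1/4.
The region integral divided by the full integral gives P = 0.70372.

P ≈ 0.7037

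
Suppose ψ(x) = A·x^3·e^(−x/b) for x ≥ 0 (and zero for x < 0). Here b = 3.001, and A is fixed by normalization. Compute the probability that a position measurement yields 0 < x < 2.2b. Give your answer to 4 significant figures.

|ψ|² is the probability density, so P = ∫_{0}^{2.2b} |ψ|² dx.
The normalization integral ∫|ψ|²dx over the whole domain equals 45·b^7/8·A², and A² cancels in the ratio.
Substituting u = x/b, A² and the length scale cancel in the ratio: P = ∫_{0}^{2.2} u^6·e^(-2·u) du / ∫_{0}^{∞} u^6·e^(-2·u) du.
With ∫ u^6·e^(-2·u) du = -(4·u^6 + 12·u^5 + 30·u^4 + 60·u^3 + 90·u^2 + 90·u + 45)·e^(-2·u)/8 + C, the region integral is ≈ 0.879496 and the full one is 45/8.
The result is P = 0.15635.

P ≈ 0.1564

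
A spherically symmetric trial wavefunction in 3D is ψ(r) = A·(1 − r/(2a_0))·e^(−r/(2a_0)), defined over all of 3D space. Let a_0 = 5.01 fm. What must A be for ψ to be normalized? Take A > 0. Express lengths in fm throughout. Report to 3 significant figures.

A ≈ 0.0178 fm^(-3/2)

We need A² ∫|f|² 4πr² dr = 1, taking the integral from 0 to ∞.
Using ∫₀^∞ rⁿ e^(−αr) dr = n!/αⁿ⁺¹, carrying out the integral gives A² · 8·π·a_0^3.
Hence A² = 1/[8·π·a_0^3].
Plugging in a_0 = 5.01 yields A = 0.01779.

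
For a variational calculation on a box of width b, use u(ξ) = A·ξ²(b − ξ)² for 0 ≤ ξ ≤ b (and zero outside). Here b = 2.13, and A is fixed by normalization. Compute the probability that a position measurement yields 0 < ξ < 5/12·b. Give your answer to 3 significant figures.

P ≈ 0.302

The probability is P = ∫ |u|² dξ over [0, 5/12·b].
Since A² = 1/(b^9/630), this is the region integral divided by the full normalization integral.
Let t = ξ/b; then A² and the length scale cancel, so P = ∫_{0}^{5/12} t^4·(1 - t)^4 dt ÷ ∫_{0}^{1} t^4·(1 - t)^4 dt.
An antiderivative of t^4·(1 - t)^4 is t^5·(70·t^4 - 315·t^3 + 540·t^2 - 420·t + 126)/630; evaluating from 0 to 5/12 gives ≈ 0.00047989, while the full integral is 1/630.
Taking the ratio, P = 0.3023.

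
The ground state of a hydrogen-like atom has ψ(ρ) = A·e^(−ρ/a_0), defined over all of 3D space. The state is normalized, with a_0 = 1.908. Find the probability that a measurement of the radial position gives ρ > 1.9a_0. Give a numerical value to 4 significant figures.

P ≈ 0.2689

With dV = 4πρ²dρ, the probability is ∫|ψ|² dV over ρ > 1.9a_0.
Normalization gives A² = 1/(π·a_0^3).
Substituting u = ρ/a_0, A², 4π and the length scale all cancel in the ratio: P = ∫_{1.9}^{∞} u^2·e^(-2·u) du / ∫_{0}^{∞} u^2·e^(-2·u) du.
An antiderivative of u^2·e^(-2·u) is -(2·u^2 + 2·u + 1)·e^(-2·u)/4; evaluating from 1.9 to ∞ gives 601·e^(-19/5)/200, while the full integral is 1/4.
This evaluates to P = 0.26890.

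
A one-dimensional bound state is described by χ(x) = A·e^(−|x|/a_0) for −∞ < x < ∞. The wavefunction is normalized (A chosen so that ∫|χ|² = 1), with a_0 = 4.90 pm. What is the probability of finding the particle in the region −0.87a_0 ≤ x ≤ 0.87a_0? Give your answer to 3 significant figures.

P ≈ 0.824

The probability is P = ∫ |χ|² dx over [−0.87a_0, 0.87a_0].
The normalization integral ∫|χ|²dx over the whole domain equals a_0·A², and A² cancels in the ratio.
Both integrals are even about x = 0, so only the x ≥ 0 halves are needed (the factors of 2 cancel). In terms of u = x/a_0 (A² and the length scale cancel between numerator and denominator), P = [∫_{0}^{0.87} e^(-2·u) du] / [∫_{0}^{∞} e^(-2·u) du].
An antiderivative of e^(-2·u) is -e^(-2·u)/2; evaluating from 0 to 0.87 gives 1/2 - e^(-87/50)/2, while the full integral is 1/2.
Evaluating gives P = 0.8245.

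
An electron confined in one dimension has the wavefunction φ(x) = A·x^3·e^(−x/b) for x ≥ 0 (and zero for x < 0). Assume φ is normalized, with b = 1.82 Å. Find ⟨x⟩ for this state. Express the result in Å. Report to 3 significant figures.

⟨x⟩ = ∫ x |φ|² dx over the full domain.
Recall ∫₀^∞ x^m e^(−x/β) dx = m!·β^(m+1), since the A² factors cancel between numerator and denominator, ⟨x⟩ = 7·b/2.
With b = 1.82, ⟨x⟩ = 6.370.

⟨x⟩ ≈ 6.37 Å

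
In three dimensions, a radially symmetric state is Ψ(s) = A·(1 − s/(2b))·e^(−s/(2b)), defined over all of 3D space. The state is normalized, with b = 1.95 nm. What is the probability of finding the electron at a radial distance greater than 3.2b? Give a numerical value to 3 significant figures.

Integrate the radial probability density 4πs²|Ψ|² over s > 3.2b.
A² is fixed by ∫₀^∞ 4πs²|Ψ|² ds = 1, i.e. A² = (8·π·b^3)^(−1).
In terms of u = s/b (A², 4π and the length scale all cancel between numerator and denominator), P = [∫_{3.2}^{∞} u^2·(1 - u/2)^2·e^(-u) du] / [∫_{0}^{∞} u^2·(1 - u/2)^2·e^(-u) du].
An antiderivative of u^2·(1 - u/2)^2·e^(-u) is -(u^4/4 + u^2 + 2·u + 2)·e^(-u); evaluating from 3.2 to ∞ gives ≈ 1.8284, while the full integral is 2.
Taking the ratio yields P = 0.9142.

P ≈ 0.914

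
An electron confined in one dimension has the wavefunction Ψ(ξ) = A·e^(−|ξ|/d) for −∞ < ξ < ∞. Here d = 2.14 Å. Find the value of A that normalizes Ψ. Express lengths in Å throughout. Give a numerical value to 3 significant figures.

A ≈ 0.684 Å^(-1/2)

We need A² ∫|f|² dξ = 1, taking the integral from −∞ to ∞.
Recall ∫₀^∞ ξ^m e^(−ξ/β) dξ = m!·β^(m+1), ∫|Ψ|² dξ = A²·(d).
Hence A² = 1/[d].
Substituting d = 2.14 gives A² = 0.4673, so A = 0.6836.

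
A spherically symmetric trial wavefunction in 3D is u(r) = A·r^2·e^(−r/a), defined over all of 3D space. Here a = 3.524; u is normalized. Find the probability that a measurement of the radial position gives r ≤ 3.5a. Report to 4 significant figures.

Integrate the radial probability density 4πr²|u|² over r ≤ 3.5a.
The full normalization integral is A²·[45·π·a^7/2] = 1, fixing A².
Let t = r/a; then A², 4π and the length scale all cancel, so P = ∫_{0}^{3.5} t^6·e^(-2·t) dt ÷ ∫_{0}^{∞} t^6·e^(-2·t) dt.
With ∫ t^6·e^(-2·t) dt = -(4·t^6 + 12·t^5 + 30·t^4 + 60·t^3 + 90·t^2 + 90·t + 45)·e^(-2·t)/8 + C, the region integral is ≈ 3.09538 and the full one is 45/8.
This evaluates to P = 0.55029.

P ≈ 0.5503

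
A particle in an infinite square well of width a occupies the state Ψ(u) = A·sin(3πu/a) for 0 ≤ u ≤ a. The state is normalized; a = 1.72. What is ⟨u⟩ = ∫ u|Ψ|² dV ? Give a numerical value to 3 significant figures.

The expectation value is the |Ψ|²-weighted average of u: ∫ u|Ψ|² du.
With ∫₀^a sin²(nπu/a) du = a/2, since the A² factors cancel between numerator and denominator, ⟨u⟩ = a/2.
With a = 1.72, ⟨u⟩ = 0.8600.

⟨u⟩ ≈ 0.860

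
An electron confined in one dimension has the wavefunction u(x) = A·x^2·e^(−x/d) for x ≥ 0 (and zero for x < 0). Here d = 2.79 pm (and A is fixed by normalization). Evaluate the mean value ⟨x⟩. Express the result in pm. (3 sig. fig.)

The expectation value is the |u|²-weighted average of x: ∫ x|u|² dx.
The ratio of the moment integral to the normalization integral gives ⟨x⟩ = 5·d/2.
Putting d = 2.79 gives 6.975.

⟨x⟩ ≈ 6.98 pm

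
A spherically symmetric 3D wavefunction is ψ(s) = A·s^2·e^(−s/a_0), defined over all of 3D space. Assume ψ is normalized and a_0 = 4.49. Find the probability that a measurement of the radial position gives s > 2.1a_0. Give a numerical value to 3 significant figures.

P ≈ 0.867

With dV = 4πs²ds, the probability is ∫|ψ|² dV over s > 2.1a_0.
A² is fixed by ∫₀^∞ 4πs²|ψ|² ds = 1, i.e. A² = (45·π·a_0^7/2)^(−1).
Substituting u = s/a_0, A², 4π and the length scale all cancel in the ratio: P = ∫_{2.1}^{∞} u^6·e^(-2·u) du / ∫_{0}^{∞} u^6·e^(-2·u) du.
With ∫ u^6·e^(-2·u) du = -(4·u^6 + 12·u^5 + 30·u^4 + 60·u^3 + 90·u^2 + 90·u + 45)·e^(-2·u)/8 + C, the region integral is ≈ 4.8795 and the full one is 45/8.
Taking the ratio yields P = 0.8675.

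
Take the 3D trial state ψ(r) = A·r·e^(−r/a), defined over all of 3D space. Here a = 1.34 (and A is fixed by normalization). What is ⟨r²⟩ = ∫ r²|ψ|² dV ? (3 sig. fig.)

⟨r^2⟩ ≈ 13.5

⟨r²⟩ = ∫ r^2 |ψ|² 4πr² dr over the full domain.
Recall ∫₀^∞ r^m e^(−r/β) dr = m!·β^(m+1), evaluating both integrals, ⟨r²⟩ = 15·a^2/2.
With a = 1.34, ⟨r^2⟩ = 13.47.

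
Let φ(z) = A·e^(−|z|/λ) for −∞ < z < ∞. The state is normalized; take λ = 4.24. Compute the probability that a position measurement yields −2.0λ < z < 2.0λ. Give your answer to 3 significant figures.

|φ|² is the probability density, so P = ∫_{−2.0λ}^{2.0λ} |φ|² dz.
Since A² = 1/(λ), this is the region integral divided by the full normalization integral.
By symmetry take twice the z ≥ 0 contribution in numerator and denominator; the 2's cancel. Substituting u = z/λ, A² and the length scale cancel in the ratio: P = ∫_{0}^{2.0} e^(-2·u) du / ∫_{0}^{∞} e^(-2·u) du.
Using ∫ e^(-2·u) du = -e^(-2·u)/2, the numerator is 1/2 - e^(-4)/2 and the denominator is 1/2.
Evaluating gives P = 0.9817.

P ≈ 0.982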